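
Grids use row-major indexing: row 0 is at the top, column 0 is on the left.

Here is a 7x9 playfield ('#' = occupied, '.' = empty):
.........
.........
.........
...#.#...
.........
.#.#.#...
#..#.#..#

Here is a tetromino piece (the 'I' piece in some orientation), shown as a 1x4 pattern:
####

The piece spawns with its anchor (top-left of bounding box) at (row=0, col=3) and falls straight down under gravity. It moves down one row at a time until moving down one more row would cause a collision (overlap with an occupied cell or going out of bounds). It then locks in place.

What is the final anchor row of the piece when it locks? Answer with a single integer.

Spawn at (row=0, col=3). Try each row:
  row 0: fits
  row 1: fits
  row 2: fits
  row 3: blocked -> lock at row 2

Answer: 2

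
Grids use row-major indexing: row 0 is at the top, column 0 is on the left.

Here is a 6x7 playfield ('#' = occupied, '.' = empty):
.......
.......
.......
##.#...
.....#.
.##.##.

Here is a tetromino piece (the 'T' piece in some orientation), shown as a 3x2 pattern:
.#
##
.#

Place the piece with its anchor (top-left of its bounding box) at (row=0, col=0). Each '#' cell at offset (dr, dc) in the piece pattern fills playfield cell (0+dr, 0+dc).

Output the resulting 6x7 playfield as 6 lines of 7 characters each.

Answer: .#.....
##.....
.#.....
##.#...
.....#.
.##.##.

Derivation:
Fill (0+0,0+1) = (0,1)
Fill (0+1,0+0) = (1,0)
Fill (0+1,0+1) = (1,1)
Fill (0+2,0+1) = (2,1)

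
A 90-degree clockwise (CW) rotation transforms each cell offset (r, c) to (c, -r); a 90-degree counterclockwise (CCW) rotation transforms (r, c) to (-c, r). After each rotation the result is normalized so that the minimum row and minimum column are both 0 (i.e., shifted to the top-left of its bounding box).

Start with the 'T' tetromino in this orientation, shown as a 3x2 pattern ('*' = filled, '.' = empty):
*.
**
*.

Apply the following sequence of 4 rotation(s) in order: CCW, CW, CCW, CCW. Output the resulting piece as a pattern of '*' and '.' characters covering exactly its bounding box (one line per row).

Start:
*.
**
*.
After rotation 1 (CCW):
.*.
***
After rotation 2 (CW):
*.
**
*.
After rotation 3 (CCW):
.*.
***
After rotation 4 (CCW):
.*
**
.*

Answer: .*
**
.*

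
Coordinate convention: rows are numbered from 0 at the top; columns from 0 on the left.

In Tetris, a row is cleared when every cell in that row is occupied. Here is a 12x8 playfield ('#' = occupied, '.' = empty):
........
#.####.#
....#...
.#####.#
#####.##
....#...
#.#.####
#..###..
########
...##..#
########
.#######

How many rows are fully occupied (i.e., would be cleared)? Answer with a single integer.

Check each row:
  row 0: 8 empty cells -> not full
  row 1: 2 empty cells -> not full
  row 2: 7 empty cells -> not full
  row 3: 2 empty cells -> not full
  row 4: 1 empty cell -> not full
  row 5: 7 empty cells -> not full
  row 6: 2 empty cells -> not full
  row 7: 4 empty cells -> not full
  row 8: 0 empty cells -> FULL (clear)
  row 9: 5 empty cells -> not full
  row 10: 0 empty cells -> FULL (clear)
  row 11: 1 empty cell -> not full
Total rows cleared: 2

Answer: 2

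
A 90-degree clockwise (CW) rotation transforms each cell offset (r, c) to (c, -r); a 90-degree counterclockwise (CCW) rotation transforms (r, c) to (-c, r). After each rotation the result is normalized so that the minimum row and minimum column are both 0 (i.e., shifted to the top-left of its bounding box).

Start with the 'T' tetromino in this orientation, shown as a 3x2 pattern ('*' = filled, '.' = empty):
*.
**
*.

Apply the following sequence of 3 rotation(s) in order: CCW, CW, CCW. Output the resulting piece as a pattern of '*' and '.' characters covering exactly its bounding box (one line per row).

Answer: .*.
***

Derivation:
Start:
*.
**
*.
After rotation 1 (CCW):
.*.
***
After rotation 2 (CW):
*.
**
*.
After rotation 3 (CCW):
.*.
***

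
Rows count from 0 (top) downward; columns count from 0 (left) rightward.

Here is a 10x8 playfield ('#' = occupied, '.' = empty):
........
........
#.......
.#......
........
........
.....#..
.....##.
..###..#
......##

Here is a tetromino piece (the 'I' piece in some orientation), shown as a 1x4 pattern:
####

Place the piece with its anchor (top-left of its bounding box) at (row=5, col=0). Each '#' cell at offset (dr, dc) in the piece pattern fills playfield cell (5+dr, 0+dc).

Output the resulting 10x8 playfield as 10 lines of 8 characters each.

Answer: ........
........
#.......
.#......
........
####....
.....#..
.....##.
..###..#
......##

Derivation:
Fill (5+0,0+0) = (5,0)
Fill (5+0,0+1) = (5,1)
Fill (5+0,0+2) = (5,2)
Fill (5+0,0+3) = (5,3)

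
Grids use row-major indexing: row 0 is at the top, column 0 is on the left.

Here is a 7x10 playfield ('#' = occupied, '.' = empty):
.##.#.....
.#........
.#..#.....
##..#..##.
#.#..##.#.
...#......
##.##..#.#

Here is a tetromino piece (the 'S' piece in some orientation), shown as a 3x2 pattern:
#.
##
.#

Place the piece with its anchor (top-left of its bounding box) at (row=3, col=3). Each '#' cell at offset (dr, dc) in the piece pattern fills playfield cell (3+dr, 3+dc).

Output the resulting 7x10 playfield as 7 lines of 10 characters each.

Answer: .##.#.....
.#........
.#..#.....
##.##..##.
#.#####.#.
...##.....
##.##..#.#

Derivation:
Fill (3+0,3+0) = (3,3)
Fill (3+1,3+0) = (4,3)
Fill (3+1,3+1) = (4,4)
Fill (3+2,3+1) = (5,4)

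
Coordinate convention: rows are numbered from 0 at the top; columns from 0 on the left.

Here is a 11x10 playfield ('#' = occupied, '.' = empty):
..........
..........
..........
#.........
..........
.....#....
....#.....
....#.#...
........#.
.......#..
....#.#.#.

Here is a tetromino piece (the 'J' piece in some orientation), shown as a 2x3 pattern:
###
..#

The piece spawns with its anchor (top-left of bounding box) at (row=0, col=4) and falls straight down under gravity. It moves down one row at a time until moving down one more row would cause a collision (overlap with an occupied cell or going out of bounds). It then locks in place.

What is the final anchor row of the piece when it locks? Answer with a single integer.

Answer: 4

Derivation:
Spawn at (row=0, col=4). Try each row:
  row 0: fits
  row 1: fits
  row 2: fits
  row 3: fits
  row 4: fits
  row 5: blocked -> lock at row 4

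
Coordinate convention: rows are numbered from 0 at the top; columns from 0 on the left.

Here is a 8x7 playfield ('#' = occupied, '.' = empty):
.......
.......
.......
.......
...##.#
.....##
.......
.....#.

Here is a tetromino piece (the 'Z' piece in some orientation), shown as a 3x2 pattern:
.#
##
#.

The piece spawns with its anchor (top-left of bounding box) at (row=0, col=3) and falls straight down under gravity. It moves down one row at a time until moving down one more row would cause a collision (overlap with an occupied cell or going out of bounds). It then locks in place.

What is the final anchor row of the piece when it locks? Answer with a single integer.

Answer: 1

Derivation:
Spawn at (row=0, col=3). Try each row:
  row 0: fits
  row 1: fits
  row 2: blocked -> lock at row 1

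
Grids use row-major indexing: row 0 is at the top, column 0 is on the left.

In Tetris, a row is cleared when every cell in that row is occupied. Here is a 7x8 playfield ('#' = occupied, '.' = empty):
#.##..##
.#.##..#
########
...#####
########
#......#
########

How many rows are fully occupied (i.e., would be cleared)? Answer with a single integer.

Answer: 3

Derivation:
Check each row:
  row 0: 3 empty cells -> not full
  row 1: 4 empty cells -> not full
  row 2: 0 empty cells -> FULL (clear)
  row 3: 3 empty cells -> not full
  row 4: 0 empty cells -> FULL (clear)
  row 5: 6 empty cells -> not full
  row 6: 0 empty cells -> FULL (clear)
Total rows cleared: 3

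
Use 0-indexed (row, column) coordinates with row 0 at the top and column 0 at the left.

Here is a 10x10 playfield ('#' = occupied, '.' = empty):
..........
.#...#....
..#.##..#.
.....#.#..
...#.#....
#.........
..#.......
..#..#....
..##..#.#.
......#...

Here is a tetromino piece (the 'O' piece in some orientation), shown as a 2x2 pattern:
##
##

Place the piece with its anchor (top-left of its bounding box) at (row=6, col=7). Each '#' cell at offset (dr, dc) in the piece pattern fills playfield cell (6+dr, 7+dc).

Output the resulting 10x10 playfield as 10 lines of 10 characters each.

Fill (6+0,7+0) = (6,7)
Fill (6+0,7+1) = (6,8)
Fill (6+1,7+0) = (7,7)
Fill (6+1,7+1) = (7,8)

Answer: ..........
.#...#....
..#.##..#.
.....#.#..
...#.#....
#.........
..#....##.
..#..#.##.
..##..#.#.
......#...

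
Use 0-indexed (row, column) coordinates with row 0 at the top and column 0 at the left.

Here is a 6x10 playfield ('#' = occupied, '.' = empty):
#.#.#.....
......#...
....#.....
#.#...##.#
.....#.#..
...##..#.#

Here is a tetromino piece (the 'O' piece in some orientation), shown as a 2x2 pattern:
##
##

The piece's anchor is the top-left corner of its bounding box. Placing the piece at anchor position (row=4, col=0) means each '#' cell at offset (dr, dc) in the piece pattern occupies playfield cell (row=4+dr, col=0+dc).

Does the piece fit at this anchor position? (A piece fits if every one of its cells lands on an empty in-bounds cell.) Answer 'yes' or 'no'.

Check each piece cell at anchor (4, 0):
  offset (0,0) -> (4,0): empty -> OK
  offset (0,1) -> (4,1): empty -> OK
  offset (1,0) -> (5,0): empty -> OK
  offset (1,1) -> (5,1): empty -> OK
All cells valid: yes

Answer: yes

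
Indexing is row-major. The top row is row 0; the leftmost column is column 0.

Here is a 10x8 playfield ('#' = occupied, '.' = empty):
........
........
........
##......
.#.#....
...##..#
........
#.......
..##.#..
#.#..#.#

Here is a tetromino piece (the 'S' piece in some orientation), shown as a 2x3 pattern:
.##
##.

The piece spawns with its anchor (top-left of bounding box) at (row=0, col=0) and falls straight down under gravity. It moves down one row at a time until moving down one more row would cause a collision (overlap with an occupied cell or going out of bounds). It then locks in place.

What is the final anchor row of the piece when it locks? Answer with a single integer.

Spawn at (row=0, col=0). Try each row:
  row 0: fits
  row 1: fits
  row 2: blocked -> lock at row 1

Answer: 1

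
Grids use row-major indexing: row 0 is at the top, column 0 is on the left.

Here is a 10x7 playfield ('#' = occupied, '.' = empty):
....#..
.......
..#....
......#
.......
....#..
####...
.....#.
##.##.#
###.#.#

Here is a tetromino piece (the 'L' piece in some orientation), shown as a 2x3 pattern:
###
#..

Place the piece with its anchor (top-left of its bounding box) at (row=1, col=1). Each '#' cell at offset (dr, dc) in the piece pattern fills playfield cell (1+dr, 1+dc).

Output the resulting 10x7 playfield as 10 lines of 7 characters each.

Fill (1+0,1+0) = (1,1)
Fill (1+0,1+1) = (1,2)
Fill (1+0,1+2) = (1,3)
Fill (1+1,1+0) = (2,1)

Answer: ....#..
.###...
.##....
......#
.......
....#..
####...
.....#.
##.##.#
###.#.#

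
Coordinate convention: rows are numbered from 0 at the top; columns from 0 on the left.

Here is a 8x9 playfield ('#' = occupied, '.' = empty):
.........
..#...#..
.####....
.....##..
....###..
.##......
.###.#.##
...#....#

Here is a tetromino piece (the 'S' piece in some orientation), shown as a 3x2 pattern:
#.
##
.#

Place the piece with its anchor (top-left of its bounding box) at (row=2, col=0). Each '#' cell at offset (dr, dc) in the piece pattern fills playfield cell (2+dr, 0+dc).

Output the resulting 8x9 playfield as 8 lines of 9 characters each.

Fill (2+0,0+0) = (2,0)
Fill (2+1,0+0) = (3,0)
Fill (2+1,0+1) = (3,1)
Fill (2+2,0+1) = (4,1)

Answer: .........
..#...#..
#####....
##...##..
.#..###..
.##......
.###.#.##
...#....#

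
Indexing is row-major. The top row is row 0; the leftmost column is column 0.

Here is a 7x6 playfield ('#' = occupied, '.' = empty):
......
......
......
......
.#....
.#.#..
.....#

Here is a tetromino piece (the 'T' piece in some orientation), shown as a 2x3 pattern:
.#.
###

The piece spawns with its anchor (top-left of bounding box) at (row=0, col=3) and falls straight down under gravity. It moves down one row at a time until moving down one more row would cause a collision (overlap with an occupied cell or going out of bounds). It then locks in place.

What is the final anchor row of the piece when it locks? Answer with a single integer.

Spawn at (row=0, col=3). Try each row:
  row 0: fits
  row 1: fits
  row 2: fits
  row 3: fits
  row 4: blocked -> lock at row 3

Answer: 3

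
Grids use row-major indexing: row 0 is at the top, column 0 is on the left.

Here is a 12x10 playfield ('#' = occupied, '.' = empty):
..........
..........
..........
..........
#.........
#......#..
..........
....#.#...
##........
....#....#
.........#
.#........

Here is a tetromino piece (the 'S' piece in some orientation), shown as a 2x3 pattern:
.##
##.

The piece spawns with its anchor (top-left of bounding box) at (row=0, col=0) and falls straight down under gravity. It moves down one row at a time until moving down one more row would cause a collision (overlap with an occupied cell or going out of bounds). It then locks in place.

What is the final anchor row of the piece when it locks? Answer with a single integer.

Answer: 2

Derivation:
Spawn at (row=0, col=0). Try each row:
  row 0: fits
  row 1: fits
  row 2: fits
  row 3: blocked -> lock at row 2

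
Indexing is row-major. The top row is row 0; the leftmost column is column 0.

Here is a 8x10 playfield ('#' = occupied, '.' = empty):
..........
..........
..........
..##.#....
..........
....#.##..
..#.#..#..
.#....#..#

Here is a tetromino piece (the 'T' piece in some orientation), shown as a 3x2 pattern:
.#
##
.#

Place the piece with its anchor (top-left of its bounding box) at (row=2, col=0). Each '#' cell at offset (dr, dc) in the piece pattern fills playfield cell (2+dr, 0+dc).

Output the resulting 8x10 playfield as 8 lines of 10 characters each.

Answer: ..........
..........
.#........
####.#....
.#........
....#.##..
..#.#..#..
.#....#..#

Derivation:
Fill (2+0,0+1) = (2,1)
Fill (2+1,0+0) = (3,0)
Fill (2+1,0+1) = (3,1)
Fill (2+2,0+1) = (4,1)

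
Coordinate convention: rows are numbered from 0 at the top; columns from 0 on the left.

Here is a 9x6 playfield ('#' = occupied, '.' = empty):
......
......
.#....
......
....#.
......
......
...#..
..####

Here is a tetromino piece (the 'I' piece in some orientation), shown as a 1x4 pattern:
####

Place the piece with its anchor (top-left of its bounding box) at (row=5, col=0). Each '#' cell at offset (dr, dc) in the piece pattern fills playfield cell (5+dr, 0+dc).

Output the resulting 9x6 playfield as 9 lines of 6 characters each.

Answer: ......
......
.#....
......
....#.
####..
......
...#..
..####

Derivation:
Fill (5+0,0+0) = (5,0)
Fill (5+0,0+1) = (5,1)
Fill (5+0,0+2) = (5,2)
Fill (5+0,0+3) = (5,3)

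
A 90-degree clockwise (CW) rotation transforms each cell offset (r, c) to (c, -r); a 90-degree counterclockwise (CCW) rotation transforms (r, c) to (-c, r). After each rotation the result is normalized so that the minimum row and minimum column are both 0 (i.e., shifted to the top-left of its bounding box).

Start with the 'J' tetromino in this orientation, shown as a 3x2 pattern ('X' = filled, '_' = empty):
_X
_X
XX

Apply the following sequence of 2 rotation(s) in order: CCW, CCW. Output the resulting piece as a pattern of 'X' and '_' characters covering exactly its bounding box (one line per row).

Answer: XX
X_
X_

Derivation:
Start:
_X
_X
XX
After rotation 1 (CCW):
XXX
__X
After rotation 2 (CCW):
XX
X_
X_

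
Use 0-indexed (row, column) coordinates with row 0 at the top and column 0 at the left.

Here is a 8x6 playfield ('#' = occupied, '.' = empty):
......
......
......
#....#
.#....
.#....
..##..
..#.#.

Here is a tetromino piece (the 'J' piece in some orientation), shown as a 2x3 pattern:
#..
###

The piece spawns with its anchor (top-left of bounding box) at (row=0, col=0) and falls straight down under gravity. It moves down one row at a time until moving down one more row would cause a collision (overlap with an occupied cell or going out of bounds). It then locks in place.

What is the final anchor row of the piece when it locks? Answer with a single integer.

Answer: 1

Derivation:
Spawn at (row=0, col=0). Try each row:
  row 0: fits
  row 1: fits
  row 2: blocked -> lock at row 1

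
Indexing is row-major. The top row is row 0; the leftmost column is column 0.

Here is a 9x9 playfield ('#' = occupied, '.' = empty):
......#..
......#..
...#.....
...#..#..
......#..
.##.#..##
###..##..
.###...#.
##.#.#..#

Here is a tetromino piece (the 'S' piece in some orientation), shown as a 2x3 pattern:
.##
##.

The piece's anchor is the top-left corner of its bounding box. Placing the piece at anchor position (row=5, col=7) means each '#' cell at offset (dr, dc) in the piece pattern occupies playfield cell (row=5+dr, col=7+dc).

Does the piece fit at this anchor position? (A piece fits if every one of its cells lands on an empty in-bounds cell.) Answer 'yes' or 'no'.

Check each piece cell at anchor (5, 7):
  offset (0,1) -> (5,8): occupied ('#') -> FAIL
  offset (0,2) -> (5,9): out of bounds -> FAIL
  offset (1,0) -> (6,7): empty -> OK
  offset (1,1) -> (6,8): empty -> OK
All cells valid: no

Answer: no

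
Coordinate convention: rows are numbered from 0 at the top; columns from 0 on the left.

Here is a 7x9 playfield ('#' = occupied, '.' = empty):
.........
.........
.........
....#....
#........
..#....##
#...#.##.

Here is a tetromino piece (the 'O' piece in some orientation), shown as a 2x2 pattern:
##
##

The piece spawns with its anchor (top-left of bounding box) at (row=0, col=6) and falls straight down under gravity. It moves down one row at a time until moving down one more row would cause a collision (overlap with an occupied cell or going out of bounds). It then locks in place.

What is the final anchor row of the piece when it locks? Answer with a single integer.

Spawn at (row=0, col=6). Try each row:
  row 0: fits
  row 1: fits
  row 2: fits
  row 3: fits
  row 4: blocked -> lock at row 3

Answer: 3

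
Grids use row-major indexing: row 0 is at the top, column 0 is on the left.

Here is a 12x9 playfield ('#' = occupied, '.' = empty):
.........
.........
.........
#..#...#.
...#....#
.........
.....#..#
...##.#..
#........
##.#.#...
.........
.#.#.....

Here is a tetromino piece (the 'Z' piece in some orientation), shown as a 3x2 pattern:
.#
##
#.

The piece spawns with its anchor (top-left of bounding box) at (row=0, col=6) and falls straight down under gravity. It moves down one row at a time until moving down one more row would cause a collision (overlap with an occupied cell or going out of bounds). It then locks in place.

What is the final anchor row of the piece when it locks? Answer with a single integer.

Spawn at (row=0, col=6). Try each row:
  row 0: fits
  row 1: fits
  row 2: blocked -> lock at row 1

Answer: 1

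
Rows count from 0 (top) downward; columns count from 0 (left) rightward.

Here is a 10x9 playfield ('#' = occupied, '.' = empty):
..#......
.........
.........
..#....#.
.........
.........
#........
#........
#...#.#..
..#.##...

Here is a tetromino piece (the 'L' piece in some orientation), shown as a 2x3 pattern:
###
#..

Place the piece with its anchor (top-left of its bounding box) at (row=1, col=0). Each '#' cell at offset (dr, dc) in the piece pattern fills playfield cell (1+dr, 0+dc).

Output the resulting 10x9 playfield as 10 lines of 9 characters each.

Answer: ..#......
###......
#........
..#....#.
.........
.........
#........
#........
#...#.#..
..#.##...

Derivation:
Fill (1+0,0+0) = (1,0)
Fill (1+0,0+1) = (1,1)
Fill (1+0,0+2) = (1,2)
Fill (1+1,0+0) = (2,0)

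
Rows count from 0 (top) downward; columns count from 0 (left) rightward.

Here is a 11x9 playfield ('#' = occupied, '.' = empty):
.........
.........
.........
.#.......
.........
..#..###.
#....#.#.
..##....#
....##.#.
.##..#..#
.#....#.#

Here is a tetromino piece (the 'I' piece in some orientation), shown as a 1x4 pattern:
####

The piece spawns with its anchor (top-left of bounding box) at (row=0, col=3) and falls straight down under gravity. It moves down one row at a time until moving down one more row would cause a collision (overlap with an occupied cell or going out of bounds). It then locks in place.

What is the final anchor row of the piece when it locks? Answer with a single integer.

Spawn at (row=0, col=3). Try each row:
  row 0: fits
  row 1: fits
  row 2: fits
  row 3: fits
  row 4: fits
  row 5: blocked -> lock at row 4

Answer: 4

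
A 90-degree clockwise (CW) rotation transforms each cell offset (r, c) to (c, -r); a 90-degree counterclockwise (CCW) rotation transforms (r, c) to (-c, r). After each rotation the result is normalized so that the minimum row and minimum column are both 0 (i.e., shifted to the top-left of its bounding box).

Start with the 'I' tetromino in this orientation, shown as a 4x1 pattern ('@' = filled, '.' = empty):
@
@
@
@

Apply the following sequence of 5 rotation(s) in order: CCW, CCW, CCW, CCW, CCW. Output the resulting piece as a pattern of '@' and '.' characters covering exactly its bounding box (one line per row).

Start:
@
@
@
@
After rotation 1 (CCW):
@@@@
After rotation 2 (CCW):
@
@
@
@
After rotation 3 (CCW):
@@@@
After rotation 4 (CCW):
@
@
@
@
After rotation 5 (CCW):
@@@@

Answer: @@@@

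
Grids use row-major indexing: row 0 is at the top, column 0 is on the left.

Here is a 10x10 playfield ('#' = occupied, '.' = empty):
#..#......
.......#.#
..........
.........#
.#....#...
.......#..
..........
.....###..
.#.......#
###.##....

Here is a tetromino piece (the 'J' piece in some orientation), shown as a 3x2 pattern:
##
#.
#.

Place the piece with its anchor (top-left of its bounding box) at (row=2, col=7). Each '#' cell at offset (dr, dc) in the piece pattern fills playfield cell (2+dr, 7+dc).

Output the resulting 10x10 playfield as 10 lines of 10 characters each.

Fill (2+0,7+0) = (2,7)
Fill (2+0,7+1) = (2,8)
Fill (2+1,7+0) = (3,7)
Fill (2+2,7+0) = (4,7)

Answer: #..#......
.......#.#
.......##.
.......#.#
.#....##..
.......#..
..........
.....###..
.#.......#
###.##....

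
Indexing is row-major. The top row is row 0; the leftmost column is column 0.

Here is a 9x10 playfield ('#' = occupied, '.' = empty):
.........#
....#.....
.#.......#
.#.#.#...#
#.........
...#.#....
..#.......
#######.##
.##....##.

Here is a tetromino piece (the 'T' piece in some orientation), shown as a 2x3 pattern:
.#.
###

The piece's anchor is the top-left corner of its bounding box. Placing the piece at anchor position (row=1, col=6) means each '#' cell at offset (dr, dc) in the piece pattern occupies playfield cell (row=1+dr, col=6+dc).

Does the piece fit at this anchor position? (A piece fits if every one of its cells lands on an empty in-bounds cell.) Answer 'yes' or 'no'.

Answer: yes

Derivation:
Check each piece cell at anchor (1, 6):
  offset (0,1) -> (1,7): empty -> OK
  offset (1,0) -> (2,6): empty -> OK
  offset (1,1) -> (2,7): empty -> OK
  offset (1,2) -> (2,8): empty -> OK
All cells valid: yes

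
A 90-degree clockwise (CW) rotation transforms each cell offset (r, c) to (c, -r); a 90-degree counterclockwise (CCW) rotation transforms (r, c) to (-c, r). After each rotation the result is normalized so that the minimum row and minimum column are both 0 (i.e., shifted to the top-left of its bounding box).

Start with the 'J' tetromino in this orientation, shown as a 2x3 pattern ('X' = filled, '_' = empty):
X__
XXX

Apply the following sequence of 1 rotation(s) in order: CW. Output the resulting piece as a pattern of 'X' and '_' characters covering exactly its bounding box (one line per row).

Start:
X__
XXX
After rotation 1 (CW):
XX
X_
X_

Answer: XX
X_
X_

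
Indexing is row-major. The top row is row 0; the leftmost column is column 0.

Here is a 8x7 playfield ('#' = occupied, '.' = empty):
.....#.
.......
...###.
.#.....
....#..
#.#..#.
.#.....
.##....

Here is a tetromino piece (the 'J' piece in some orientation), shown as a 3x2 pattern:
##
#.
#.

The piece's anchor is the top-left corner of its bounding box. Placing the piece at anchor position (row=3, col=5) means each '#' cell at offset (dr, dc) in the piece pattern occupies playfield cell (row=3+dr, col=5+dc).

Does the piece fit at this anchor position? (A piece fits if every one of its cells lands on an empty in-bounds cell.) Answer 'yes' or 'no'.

Check each piece cell at anchor (3, 5):
  offset (0,0) -> (3,5): empty -> OK
  offset (0,1) -> (3,6): empty -> OK
  offset (1,0) -> (4,5): empty -> OK
  offset (2,0) -> (5,5): occupied ('#') -> FAIL
All cells valid: no

Answer: no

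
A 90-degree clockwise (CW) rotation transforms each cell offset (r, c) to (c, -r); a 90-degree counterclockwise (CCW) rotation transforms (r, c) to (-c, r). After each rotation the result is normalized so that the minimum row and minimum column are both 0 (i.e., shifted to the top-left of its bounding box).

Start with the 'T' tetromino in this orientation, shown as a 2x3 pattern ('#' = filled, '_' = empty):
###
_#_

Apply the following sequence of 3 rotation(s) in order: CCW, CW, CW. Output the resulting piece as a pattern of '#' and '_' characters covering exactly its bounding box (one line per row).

Start:
###
_#_
After rotation 1 (CCW):
#_
##
#_
After rotation 2 (CW):
###
_#_
After rotation 3 (CW):
_#
##
_#

Answer: _#
##
_#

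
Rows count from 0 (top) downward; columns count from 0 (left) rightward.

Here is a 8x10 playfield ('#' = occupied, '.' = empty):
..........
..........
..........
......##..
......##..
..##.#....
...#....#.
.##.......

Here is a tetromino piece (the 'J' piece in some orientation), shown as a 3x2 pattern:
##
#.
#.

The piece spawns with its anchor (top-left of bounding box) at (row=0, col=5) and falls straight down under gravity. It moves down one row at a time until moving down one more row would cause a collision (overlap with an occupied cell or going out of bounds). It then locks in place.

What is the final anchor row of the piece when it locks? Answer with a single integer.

Answer: 2

Derivation:
Spawn at (row=0, col=5). Try each row:
  row 0: fits
  row 1: fits
  row 2: fits
  row 3: blocked -> lock at row 2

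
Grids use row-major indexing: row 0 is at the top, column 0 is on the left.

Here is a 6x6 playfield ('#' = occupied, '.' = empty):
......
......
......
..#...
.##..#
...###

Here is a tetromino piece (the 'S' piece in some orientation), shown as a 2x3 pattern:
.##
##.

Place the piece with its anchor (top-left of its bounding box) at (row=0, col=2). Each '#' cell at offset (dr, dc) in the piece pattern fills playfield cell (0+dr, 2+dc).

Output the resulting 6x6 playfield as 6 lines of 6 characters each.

Fill (0+0,2+1) = (0,3)
Fill (0+0,2+2) = (0,4)
Fill (0+1,2+0) = (1,2)
Fill (0+1,2+1) = (1,3)

Answer: ...##.
..##..
......
..#...
.##..#
...###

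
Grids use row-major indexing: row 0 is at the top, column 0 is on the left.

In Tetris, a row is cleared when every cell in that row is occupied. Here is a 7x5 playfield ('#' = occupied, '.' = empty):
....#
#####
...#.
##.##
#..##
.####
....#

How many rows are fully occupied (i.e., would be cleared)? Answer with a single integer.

Answer: 1

Derivation:
Check each row:
  row 0: 4 empty cells -> not full
  row 1: 0 empty cells -> FULL (clear)
  row 2: 4 empty cells -> not full
  row 3: 1 empty cell -> not full
  row 4: 2 empty cells -> not full
  row 5: 1 empty cell -> not full
  row 6: 4 empty cells -> not full
Total rows cleared: 1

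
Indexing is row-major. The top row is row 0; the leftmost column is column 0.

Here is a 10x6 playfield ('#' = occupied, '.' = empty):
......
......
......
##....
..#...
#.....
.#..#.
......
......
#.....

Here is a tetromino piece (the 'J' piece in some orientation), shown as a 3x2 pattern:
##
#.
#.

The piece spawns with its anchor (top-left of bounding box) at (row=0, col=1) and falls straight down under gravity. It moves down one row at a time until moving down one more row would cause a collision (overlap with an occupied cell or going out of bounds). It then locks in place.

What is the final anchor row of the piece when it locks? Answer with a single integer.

Spawn at (row=0, col=1). Try each row:
  row 0: fits
  row 1: blocked -> lock at row 0

Answer: 0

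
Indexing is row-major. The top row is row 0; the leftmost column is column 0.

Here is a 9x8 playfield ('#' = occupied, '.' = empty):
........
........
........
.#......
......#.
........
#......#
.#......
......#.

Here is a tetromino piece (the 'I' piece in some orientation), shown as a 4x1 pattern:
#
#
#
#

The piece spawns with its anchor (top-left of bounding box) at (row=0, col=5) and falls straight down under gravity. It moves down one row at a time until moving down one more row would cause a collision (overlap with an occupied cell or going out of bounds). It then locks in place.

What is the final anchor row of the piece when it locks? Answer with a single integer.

Spawn at (row=0, col=5). Try each row:
  row 0: fits
  row 1: fits
  row 2: fits
  row 3: fits
  row 4: fits
  row 5: fits
  row 6: blocked -> lock at row 5

Answer: 5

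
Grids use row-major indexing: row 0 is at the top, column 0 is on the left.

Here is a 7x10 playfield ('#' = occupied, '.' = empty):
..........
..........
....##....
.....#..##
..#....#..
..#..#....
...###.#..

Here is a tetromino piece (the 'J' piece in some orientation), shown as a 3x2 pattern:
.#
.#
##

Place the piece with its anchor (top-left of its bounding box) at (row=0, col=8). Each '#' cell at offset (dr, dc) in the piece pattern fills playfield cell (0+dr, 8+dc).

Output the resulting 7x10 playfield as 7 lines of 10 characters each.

Fill (0+0,8+1) = (0,9)
Fill (0+1,8+1) = (1,9)
Fill (0+2,8+0) = (2,8)
Fill (0+2,8+1) = (2,9)

Answer: .........#
.........#
....##..##
.....#..##
..#....#..
..#..#....
...###.#..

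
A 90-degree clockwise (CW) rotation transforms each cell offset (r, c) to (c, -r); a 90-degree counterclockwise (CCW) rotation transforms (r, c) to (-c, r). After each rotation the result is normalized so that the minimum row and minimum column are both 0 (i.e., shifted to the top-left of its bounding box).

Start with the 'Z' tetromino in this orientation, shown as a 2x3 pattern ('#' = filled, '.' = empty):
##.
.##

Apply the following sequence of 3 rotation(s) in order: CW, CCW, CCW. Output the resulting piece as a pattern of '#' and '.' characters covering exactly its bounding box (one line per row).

Answer: .#
##
#.

Derivation:
Start:
##.
.##
After rotation 1 (CW):
.#
##
#.
After rotation 2 (CCW):
##.
.##
After rotation 3 (CCW):
.#
##
#.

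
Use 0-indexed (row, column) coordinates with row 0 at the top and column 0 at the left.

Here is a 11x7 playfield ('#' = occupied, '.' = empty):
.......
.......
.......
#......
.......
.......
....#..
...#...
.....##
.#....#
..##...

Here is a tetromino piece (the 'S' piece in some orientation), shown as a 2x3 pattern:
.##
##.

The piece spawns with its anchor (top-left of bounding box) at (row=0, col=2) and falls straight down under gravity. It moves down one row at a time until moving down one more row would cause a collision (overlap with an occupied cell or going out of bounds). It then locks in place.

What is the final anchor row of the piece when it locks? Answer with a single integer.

Answer: 5

Derivation:
Spawn at (row=0, col=2). Try each row:
  row 0: fits
  row 1: fits
  row 2: fits
  row 3: fits
  row 4: fits
  row 5: fits
  row 6: blocked -> lock at row 5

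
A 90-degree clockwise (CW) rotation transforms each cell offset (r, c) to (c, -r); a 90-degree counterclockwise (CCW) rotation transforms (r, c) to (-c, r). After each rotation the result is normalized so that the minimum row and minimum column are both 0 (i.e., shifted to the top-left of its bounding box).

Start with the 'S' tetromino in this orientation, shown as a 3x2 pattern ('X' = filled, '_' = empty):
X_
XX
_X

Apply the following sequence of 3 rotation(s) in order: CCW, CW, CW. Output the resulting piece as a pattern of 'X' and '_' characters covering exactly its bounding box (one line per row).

Answer: _XX
XX_

Derivation:
Start:
X_
XX
_X
After rotation 1 (CCW):
_XX
XX_
After rotation 2 (CW):
X_
XX
_X
After rotation 3 (CW):
_XX
XX_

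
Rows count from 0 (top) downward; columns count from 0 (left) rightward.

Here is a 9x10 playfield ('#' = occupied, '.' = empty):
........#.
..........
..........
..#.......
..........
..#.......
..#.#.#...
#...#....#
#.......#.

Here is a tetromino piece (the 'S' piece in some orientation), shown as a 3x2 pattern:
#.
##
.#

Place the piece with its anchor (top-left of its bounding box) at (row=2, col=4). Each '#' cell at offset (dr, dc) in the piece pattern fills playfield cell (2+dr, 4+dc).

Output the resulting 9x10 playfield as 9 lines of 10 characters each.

Fill (2+0,4+0) = (2,4)
Fill (2+1,4+0) = (3,4)
Fill (2+1,4+1) = (3,5)
Fill (2+2,4+1) = (4,5)

Answer: ........#.
..........
....#.....
..#.##....
.....#....
..#.......
..#.#.#...
#...#....#
#.......#.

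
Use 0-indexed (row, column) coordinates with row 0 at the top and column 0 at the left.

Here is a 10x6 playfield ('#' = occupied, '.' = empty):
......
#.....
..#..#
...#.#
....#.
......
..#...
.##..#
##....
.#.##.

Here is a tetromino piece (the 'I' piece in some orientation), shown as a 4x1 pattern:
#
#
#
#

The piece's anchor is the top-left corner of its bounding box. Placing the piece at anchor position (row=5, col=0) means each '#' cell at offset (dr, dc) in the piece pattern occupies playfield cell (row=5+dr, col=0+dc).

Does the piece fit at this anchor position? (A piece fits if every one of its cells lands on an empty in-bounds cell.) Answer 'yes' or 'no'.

Answer: no

Derivation:
Check each piece cell at anchor (5, 0):
  offset (0,0) -> (5,0): empty -> OK
  offset (1,0) -> (6,0): empty -> OK
  offset (2,0) -> (7,0): empty -> OK
  offset (3,0) -> (8,0): occupied ('#') -> FAIL
All cells valid: no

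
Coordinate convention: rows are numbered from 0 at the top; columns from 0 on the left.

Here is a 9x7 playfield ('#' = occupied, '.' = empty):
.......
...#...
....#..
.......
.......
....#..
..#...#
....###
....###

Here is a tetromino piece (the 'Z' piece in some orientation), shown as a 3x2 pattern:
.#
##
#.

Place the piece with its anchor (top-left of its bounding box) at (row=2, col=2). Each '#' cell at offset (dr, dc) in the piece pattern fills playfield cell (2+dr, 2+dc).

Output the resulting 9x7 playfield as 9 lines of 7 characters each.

Answer: .......
...#...
...##..
..##...
..#....
....#..
..#...#
....###
....###

Derivation:
Fill (2+0,2+1) = (2,3)
Fill (2+1,2+0) = (3,2)
Fill (2+1,2+1) = (3,3)
Fill (2+2,2+0) = (4,2)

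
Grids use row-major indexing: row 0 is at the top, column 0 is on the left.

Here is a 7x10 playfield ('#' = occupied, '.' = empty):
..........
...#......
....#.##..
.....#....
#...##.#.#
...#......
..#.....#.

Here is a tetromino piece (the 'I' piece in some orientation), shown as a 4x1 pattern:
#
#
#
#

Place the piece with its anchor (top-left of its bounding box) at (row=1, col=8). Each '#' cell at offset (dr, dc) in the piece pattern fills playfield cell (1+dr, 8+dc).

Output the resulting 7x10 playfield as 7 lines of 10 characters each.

Answer: ..........
...#....#.
....#.###.
.....#..#.
#...##.###
...#......
..#.....#.

Derivation:
Fill (1+0,8+0) = (1,8)
Fill (1+1,8+0) = (2,8)
Fill (1+2,8+0) = (3,8)
Fill (1+3,8+0) = (4,8)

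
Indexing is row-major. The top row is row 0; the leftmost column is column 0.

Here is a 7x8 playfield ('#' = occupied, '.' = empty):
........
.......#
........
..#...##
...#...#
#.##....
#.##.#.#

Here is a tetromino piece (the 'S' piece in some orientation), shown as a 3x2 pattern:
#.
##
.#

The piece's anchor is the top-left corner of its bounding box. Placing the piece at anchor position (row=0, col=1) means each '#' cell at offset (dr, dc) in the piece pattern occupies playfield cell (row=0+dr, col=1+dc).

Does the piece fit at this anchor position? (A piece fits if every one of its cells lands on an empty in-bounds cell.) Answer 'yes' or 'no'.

Check each piece cell at anchor (0, 1):
  offset (0,0) -> (0,1): empty -> OK
  offset (1,0) -> (1,1): empty -> OK
  offset (1,1) -> (1,2): empty -> OK
  offset (2,1) -> (2,2): empty -> OK
All cells valid: yes

Answer: yes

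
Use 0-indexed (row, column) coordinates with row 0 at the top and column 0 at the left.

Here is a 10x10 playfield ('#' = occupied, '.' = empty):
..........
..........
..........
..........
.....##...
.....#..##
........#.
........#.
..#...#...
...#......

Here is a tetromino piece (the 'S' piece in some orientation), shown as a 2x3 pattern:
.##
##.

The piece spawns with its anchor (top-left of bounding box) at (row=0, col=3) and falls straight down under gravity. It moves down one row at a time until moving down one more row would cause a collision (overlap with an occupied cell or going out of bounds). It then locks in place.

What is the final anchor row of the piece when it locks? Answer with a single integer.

Spawn at (row=0, col=3). Try each row:
  row 0: fits
  row 1: fits
  row 2: fits
  row 3: fits
  row 4: blocked -> lock at row 3

Answer: 3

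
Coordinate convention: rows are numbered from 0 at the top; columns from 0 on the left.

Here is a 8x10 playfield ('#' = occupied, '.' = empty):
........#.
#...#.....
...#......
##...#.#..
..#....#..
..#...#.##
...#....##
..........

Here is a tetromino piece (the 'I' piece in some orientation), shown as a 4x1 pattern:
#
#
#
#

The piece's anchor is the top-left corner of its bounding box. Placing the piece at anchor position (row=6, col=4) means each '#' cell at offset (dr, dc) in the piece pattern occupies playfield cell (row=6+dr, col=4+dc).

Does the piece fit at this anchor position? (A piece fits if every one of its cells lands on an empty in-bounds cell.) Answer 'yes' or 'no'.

Answer: no

Derivation:
Check each piece cell at anchor (6, 4):
  offset (0,0) -> (6,4): empty -> OK
  offset (1,0) -> (7,4): empty -> OK
  offset (2,0) -> (8,4): out of bounds -> FAIL
  offset (3,0) -> (9,4): out of bounds -> FAIL
All cells valid: no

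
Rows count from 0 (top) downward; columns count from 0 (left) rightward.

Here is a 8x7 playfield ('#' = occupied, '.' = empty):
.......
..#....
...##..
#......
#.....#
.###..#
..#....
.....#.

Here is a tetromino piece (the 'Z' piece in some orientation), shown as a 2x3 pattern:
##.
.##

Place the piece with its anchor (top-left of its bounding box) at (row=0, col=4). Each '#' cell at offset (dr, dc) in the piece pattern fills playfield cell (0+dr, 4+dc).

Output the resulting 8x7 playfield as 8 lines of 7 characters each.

Fill (0+0,4+0) = (0,4)
Fill (0+0,4+1) = (0,5)
Fill (0+1,4+1) = (1,5)
Fill (0+1,4+2) = (1,6)

Answer: ....##.
..#..##
...##..
#......
#.....#
.###..#
..#....
.....#.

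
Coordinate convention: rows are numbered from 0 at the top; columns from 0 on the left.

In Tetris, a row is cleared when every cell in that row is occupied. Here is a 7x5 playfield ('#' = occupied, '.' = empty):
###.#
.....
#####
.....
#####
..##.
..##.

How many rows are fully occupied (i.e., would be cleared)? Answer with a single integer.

Answer: 2

Derivation:
Check each row:
  row 0: 1 empty cell -> not full
  row 1: 5 empty cells -> not full
  row 2: 0 empty cells -> FULL (clear)
  row 3: 5 empty cells -> not full
  row 4: 0 empty cells -> FULL (clear)
  row 5: 3 empty cells -> not full
  row 6: 3 empty cells -> not full
Total rows cleared: 2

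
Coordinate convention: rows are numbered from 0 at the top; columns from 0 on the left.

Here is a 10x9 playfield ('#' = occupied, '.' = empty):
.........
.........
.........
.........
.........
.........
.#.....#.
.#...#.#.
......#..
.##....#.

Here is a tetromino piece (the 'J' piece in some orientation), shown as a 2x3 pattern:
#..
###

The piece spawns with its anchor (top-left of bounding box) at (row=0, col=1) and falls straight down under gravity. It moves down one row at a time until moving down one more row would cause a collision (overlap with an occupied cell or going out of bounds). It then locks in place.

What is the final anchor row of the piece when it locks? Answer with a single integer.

Spawn at (row=0, col=1). Try each row:
  row 0: fits
  row 1: fits
  row 2: fits
  row 3: fits
  row 4: fits
  row 5: blocked -> lock at row 4

Answer: 4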